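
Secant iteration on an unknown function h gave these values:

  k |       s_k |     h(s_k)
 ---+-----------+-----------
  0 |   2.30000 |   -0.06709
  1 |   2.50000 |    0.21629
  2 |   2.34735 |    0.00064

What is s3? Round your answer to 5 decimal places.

2.34690

s3 = 2.34735 − 0.00064·(2.34735 − 2.50000) / (0.00064 − 0.21629)
   = 2.34735 − (-0.0000977)/(-0.2156500) = 2.3468970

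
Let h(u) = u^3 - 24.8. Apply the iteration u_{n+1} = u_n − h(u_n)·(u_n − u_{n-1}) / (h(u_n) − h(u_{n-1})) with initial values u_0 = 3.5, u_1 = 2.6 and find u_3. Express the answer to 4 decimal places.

2.9232

h(3.5) = 18.075000, h(2.6) = -7.224000
u_2 = 2.600000 − (-7.224000)·(2.600000 − 3.500000) / (-7.224000 − 18.075000) = 2.600000 − (6.501600)/(-25.299000) = 2.856990
h(2.856990) = -1.480118
u_3 = 2.856990 − (-1.480118)·(2.856990 − 2.600000) / (-1.480118 − (-7.224000)) = 2.856990 − (-0.380376)/(5.743882) = 2.923213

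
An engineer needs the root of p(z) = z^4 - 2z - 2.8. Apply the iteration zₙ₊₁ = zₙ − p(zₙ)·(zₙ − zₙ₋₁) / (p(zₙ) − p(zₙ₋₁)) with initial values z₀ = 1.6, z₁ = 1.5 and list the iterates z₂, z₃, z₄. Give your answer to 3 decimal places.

p(1.6) = 0.55360, p(1.5) = -0.73750
z₂ = 1.50000 − (-0.73750)·(1.50000 − 1.60000) / (-0.73750 − 0.55360) = 1.50000 − (0.07375)/(-1.29110) = 1.55712
p(1.55712) = -0.03542
z₃ = 1.55712 − (-0.03542)·(1.55712 − 1.50000) / (-0.03542 − (-0.73750)) = 1.55712 − (-0.00202)/(0.70208) = 1.56000
p(1.56000) = 0.00246
z₄ = 1.56000 − 0.00246·(1.56000 − 1.55712) / (0.00246 − (-0.03542)) = 1.56000 − (0.00001)/(0.03788) = 1.55982

1.557, 1.560, 1.560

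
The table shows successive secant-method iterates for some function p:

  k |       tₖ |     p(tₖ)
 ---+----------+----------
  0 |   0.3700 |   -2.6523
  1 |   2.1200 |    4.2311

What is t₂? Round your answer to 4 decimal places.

t₂ = 2.1200 − 4.2311·(2.1200 − 0.3700) / (4.2311 − (-2.6523))
   = 2.1200 − (7.404425)/(6.883400) = 1.044307

1.0443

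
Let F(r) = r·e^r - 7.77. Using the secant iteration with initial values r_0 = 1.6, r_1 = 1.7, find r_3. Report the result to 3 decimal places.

1.588

F(1.6) = 0.15485, F(1.7) = 1.53571
r_2 = 1.70000 − 1.53571·(1.70000 − 1.60000) / (1.53571 − 0.15485) = 1.70000 − (0.15357)/(1.38086) = 1.58879
F(1.58879) = 0.01155
r_3 = 1.58879 − 0.01155·(1.58879 − 1.70000) / (0.01155 − 1.53571) = 1.58879 − (-0.00128)/(-1.52416) = 1.58794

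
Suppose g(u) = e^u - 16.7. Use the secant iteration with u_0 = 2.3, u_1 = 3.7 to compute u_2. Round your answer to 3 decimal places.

2.609

g(2.3) = -6.72582, g(3.7) = 23.74730
u_2 = 3.70000 − 23.74730·(3.70000 − 2.30000) / (23.74730 − (-6.72582)) = 3.70000 − (33.24623)/(30.47312) = 2.60900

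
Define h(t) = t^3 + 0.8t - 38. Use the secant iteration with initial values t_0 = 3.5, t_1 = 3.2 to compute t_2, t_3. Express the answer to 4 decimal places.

3.2775, 3.2828

h(3.5) = 7.675000, h(3.2) = -2.672000
t_2 = 3.200000 − (-2.672000)·(3.200000 − 3.500000) / (-2.672000 − 7.675000) = 3.200000 − (0.801600)/(-10.347000) = 3.277472
h(3.277472) = -0.172008
t_3 = 3.277472 − (-0.172008)·(3.277472 − 3.200000) / (-0.172008 − (-2.672000)) = 3.277472 − (-0.013326)/(2.499992) = 3.282802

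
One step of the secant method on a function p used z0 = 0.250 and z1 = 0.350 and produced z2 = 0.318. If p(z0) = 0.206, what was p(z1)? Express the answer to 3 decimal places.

The secant line through (0.250, 0.206) and (0.350, p(z1)) crosses zero at z2 = 0.318.
So (0.250, 0.206), (0.350, p(z1)), (0.318, 0) are collinear:
p(z1) = 0.206 · (0.350 − 0.318) / (0.250 − 0.318) = 0.206 · (0.03200)/(-0.06800) = -0.09694

-0.097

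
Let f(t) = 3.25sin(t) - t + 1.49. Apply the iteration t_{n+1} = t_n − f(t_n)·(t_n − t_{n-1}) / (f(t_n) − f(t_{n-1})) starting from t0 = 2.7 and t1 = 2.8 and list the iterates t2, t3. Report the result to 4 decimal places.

f(2.7) = 0.178985, f(2.8) = -0.221289
t2 = 2.800000 − (-0.221289)·(2.800000 − 2.700000) / (-0.221289 − 0.178985) = 2.800000 − (-0.022129)/(-0.400273) = 2.744716
f(2.744716) = 0.001539
t3 = 2.744716 − 0.001539·(2.744716 − 2.800000) / (0.001539 − (-0.221289)) = 2.744716 − (-0.000085)/(0.222828) = 2.745098

2.7447, 2.7451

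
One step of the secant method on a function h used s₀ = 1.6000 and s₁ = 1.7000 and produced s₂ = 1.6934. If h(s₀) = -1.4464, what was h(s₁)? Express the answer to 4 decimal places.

0.1022

The secant line through (1.6000, -1.4464) and (1.7000, h(s₁)) crosses zero at s₂ = 1.6934.
So (1.6000, -1.4464), (1.7000, h(s₁)), (1.6934, 0) are collinear:
h(s₁) = -1.4464 · (1.7000 − 1.6934) / (1.6000 − 1.6934) = -1.4464 · (0.006600)/(-0.093400) = 0.102208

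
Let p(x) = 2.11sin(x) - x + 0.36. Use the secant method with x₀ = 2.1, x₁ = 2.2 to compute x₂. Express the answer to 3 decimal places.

2.138

p(2.1) = 0.08137, p(2.2) = -0.13407
x₂ = 2.20000 − (-0.13407)·(2.20000 − 2.10000) / (-0.13407 − 0.08137) = 2.20000 − (-0.01341)/(-0.21544) = 2.13777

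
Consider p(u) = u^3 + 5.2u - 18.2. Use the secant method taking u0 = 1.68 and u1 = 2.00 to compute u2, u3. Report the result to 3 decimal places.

p(1.68) = -4.72237, p(2.00) = 0.20000
u2 = 2.00000 − 0.20000·(2.00000 − 1.68000) / (0.20000 − (-4.72237)) = 2.00000 − (0.06400)/(4.92237) = 1.98700
p(1.98700) = -0.02262
u3 = 1.98700 − (-0.02262)·(1.98700 − 2.00000) / (-0.02262 − 0.20000) = 1.98700 − (0.00029)/(-0.22262) = 1.98832

1.987, 1.988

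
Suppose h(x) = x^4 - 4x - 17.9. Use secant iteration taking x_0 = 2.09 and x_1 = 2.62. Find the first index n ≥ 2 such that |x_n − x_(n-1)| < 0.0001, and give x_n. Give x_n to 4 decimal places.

h(2.09) = -7.179702, h(2.62) = 18.739987
x_2 = 2.620000 − 18.739987·(0.530000)/(25.919690) = 2.236809;  |Δ| = 0.383191
h(2.236809) = -1.814082
x_3 = 2.236809 − (-1.814082)·(-0.383191)/(-20.554070) = 2.270629;  |Δ| = 0.033820
h(2.270629) = -0.400695
x_4 = 2.270629 − (-0.400695)·(0.033820)/(1.413387) = 2.280217;  |Δ| = 0.009588
h(2.280217) = 0.012784
x_5 = 2.280217 − 0.012784·(0.009588)/(0.413478) = 2.279921;  |Δ| = 0.000296
h(2.279921) = -0.000086
x_6 = 2.279921 − (-0.000086)·(-0.000296)/(-0.012869) = 2.279923;  |Δ| = 0.000002
|x_6 − x_5| = 0.000002 < 0.0001

n = 6, x_n = 2.2799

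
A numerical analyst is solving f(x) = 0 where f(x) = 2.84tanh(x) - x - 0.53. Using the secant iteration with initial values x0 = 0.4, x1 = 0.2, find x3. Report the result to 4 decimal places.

0.3019

f(0.4) = 0.149055, f(0.2) = -0.169454
x2 = 0.200000 − (-0.169454)·(0.200000 − 0.400000) / (-0.169454 − 0.149055) = 0.200000 − (0.033891)/(-0.318509) = 0.306405
f(0.306405) = 0.007537
x3 = 0.306405 − 0.007537·(0.306405 − 0.200000) / (0.007537 − (-0.169454)) = 0.306405 − (0.000802)/(0.176991) = 0.301873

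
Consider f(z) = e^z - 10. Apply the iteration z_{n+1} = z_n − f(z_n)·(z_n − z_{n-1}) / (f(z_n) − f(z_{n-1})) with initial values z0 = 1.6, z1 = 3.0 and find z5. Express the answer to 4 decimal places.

2.3022

f(1.6) = -5.046968, f(3.0) = 10.085537
z2 = 3.000000 − 10.085537·(3.000000 − 1.600000) / (10.085537 − (-5.046968)) = 3.000000 − (14.119752)/(15.132504) = 2.066926
f(2.066926) = -2.099503
z3 = 2.066926 − (-2.099503)·(2.066926 − 3.000000) / (-2.099503 − 10.085537) = 2.066926 − (1.958992)/(-12.185040) = 2.227696
f(2.227696) = -0.721537
z4 = 2.227696 − (-0.721537)·(2.227696 − 2.066926) / (-0.721537 − (-2.099503)) = 2.227696 − (-0.116002)/(1.377966) = 2.311879
f(2.311879) = 0.093374
z5 = 2.311879 − 0.093374·(2.311879 − 2.227696) / (0.093374 − (-0.721537)) = 2.311879 − (0.007861)/(0.814911) = 2.302233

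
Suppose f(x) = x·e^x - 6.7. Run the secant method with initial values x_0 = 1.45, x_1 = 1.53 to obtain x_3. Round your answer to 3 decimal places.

f(1.45) = -0.51848, f(1.53) = 0.36581
x_2 = 1.53000 − 0.36581·(1.53000 − 1.45000) / (0.36581 − (-0.51848)) = 1.53000 − (0.02926)/(0.88429) = 1.49691
f(1.49691) = -0.01206
x_3 = 1.49691 − (-0.01206)·(1.49691 − 1.53000) / (-0.01206 − 0.36581) = 1.49691 − (0.00040)/(-0.37787) = 1.49796

1.498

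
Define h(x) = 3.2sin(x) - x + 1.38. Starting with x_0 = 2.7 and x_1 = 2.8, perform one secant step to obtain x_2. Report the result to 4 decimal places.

2.7120

h(2.7) = 0.047616, h(2.8) = -0.348038
x_2 = 2.800000 − (-0.348038)·(2.800000 − 2.700000) / (-0.348038 − 0.047616) = 2.800000 − (-0.034804)/(-0.395654) = 2.712035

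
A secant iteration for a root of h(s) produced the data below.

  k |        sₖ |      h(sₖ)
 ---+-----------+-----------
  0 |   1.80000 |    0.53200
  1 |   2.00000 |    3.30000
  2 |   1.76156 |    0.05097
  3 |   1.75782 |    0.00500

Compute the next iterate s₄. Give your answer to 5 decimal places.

1.75741

s₄ = 1.75782 − 0.00500·(1.75782 − 1.76156) / (0.00500 − 0.05097)
   = 1.75782 − (-0.0000187)/(-0.0459700) = 1.7574132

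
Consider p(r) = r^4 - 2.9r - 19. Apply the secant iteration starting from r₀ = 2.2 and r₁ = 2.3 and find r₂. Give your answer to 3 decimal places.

2.246

p(2.2) = -1.95440, p(2.3) = 2.31410
r₂ = 2.30000 − 2.31410·(2.30000 − 2.20000) / (2.31410 − (-1.95440)) = 2.30000 − (0.23141)/(4.26850) = 2.24579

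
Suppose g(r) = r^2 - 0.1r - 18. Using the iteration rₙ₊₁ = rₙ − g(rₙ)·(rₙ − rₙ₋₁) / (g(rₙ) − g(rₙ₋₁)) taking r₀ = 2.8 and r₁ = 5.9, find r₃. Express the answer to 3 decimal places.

4.247

g(2.8) = -10.44000, g(5.9) = 16.22000
r₂ = 5.90000 − 16.22000·(5.90000 − 2.80000) / (16.22000 − (-10.44000)) = 5.90000 − (50.28200)/(26.66000) = 4.01395
g(4.01395) = -2.28957
r₃ = 4.01395 − (-2.28957)·(4.01395 − 5.90000) / (-2.28957 − 16.22000) = 4.01395 − (4.31824)/(-18.50957) = 4.24725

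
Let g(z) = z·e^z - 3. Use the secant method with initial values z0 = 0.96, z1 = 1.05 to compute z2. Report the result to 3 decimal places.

g(0.96) = -0.49277, g(1.05) = 0.00053
z2 = 1.05000 − 0.00053·(1.05000 − 0.96000) / (0.00053 − (-0.49277)) = 1.05000 − (0.00005)/(0.49331) = 1.04990

1.050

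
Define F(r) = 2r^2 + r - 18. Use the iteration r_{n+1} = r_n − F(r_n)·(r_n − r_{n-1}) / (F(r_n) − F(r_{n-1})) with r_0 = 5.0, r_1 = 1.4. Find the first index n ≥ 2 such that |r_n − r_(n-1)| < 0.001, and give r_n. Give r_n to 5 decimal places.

F(5.0) = 37.0000000, F(1.4) = -12.6800000
r_2 = 1.4000000 − (-12.6800000)·(-3.6000000)/(-49.6800000) = 2.3188406;  |Δ| = 0.9188406
F(2.3188406) = -4.9271162
r_3 = 2.3188406 − (-4.9271162)·(0.9188406)/(7.7528838) = 2.9027825;  |Δ| = 0.5839420
F(2.9027825) = 1.7550756
r_4 = 2.9027825 − 1.7550756·(0.5839420)/(6.6821918) = 2.7494104;  |Δ| = 0.1533722
F(2.7494104) = -0.1320749
r_5 = 2.7494104 − (-0.1320749)·(-0.1533722)/(-1.8871505) = 2.7601443;  |Δ| = 0.0107340
F(2.7601443) = -0.0030621
r_6 = 2.7601443 − (-0.0030621)·(0.0107340)/(0.1290127) = 2.7603991;  |Δ| = 0.0002548
|r_6 − r_5| = 0.0002548 < 0.001

n = 6, r_n = 2.76040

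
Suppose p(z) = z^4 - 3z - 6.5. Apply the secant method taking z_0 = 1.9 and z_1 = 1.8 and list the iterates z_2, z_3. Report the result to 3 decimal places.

p(1.9) = 0.83210, p(1.8) = -1.40240
z_2 = 1.80000 − (-1.40240)·(1.80000 − 1.90000) / (-1.40240 − 0.83210) = 1.80000 − (0.14024)/(-2.23450) = 1.86276
p(1.86276) = -0.04822
z_3 = 1.86276 − (-0.04822)·(1.86276 − 1.80000) / (-0.04822 − (-1.40240)) = 1.86276 − (-0.00303)/(1.35418) = 1.86500

1.863, 1.865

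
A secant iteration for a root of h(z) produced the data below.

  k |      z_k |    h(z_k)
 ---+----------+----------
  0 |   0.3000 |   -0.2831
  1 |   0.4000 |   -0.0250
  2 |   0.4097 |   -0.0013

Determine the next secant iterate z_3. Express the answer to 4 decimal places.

0.4102

z_3 = 0.4097 − (-0.0013)·(0.4097 − 0.4000) / (-0.0013 − (-0.0250))
   = 0.4097 − (-0.000013)/(0.023700) = 0.410232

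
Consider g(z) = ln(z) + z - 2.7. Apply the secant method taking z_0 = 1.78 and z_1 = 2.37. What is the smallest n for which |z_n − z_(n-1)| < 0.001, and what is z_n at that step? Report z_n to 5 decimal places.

n = 4, z_n = 2.00457

g(1.78) = -0.3433866, g(2.37) = 0.5328900
z_2 = 2.3700000 − 0.5328900·(0.5900000)/(0.8762766) = 2.0112034;  |Δ| = 0.3587966
g(2.0112034) = 0.0099366
z_3 = 2.0112034 − 0.0099366·(-0.3587966)/(-0.5229533) = 2.0043859;  |Δ| = 0.0068175
g(2.0043859) = -0.0002764
z_4 = 2.0043859 − (-0.0002764)·(-0.0068175)/(-0.0102130) = 2.0045704;  |Δ| = 0.0001845
|z_4 − z_3| = 0.0001845 < 0.001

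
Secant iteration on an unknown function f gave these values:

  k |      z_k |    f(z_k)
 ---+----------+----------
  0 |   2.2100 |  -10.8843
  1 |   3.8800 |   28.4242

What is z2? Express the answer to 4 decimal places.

2.6724

z2 = 3.8800 − 28.4242·(3.8800 − 2.2100) / (28.4242 − (-10.8843))
   = 3.8800 − (47.468414)/(39.308500) = 2.672413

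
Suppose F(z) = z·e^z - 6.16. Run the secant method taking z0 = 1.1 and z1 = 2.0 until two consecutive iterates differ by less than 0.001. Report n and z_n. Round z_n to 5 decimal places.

F(1.1) = -2.8554174, F(2.0) = 8.6181122
z2 = 2.0000000 − 8.6181122·(0.9000000)/(11.4735296) = 1.3239830;  |Δ| = 0.6760170
F(1.3239830) = -1.1839937
z3 = 1.3239830 − (-1.1839937)·(-0.6760170)/(-9.8021059) = 1.4056389;  |Δ| = 0.0816559
F(1.4056389) = -0.4276197
z4 = 1.4056389 − (-0.4276197)·(0.0816559)/(0.7563740) = 1.4518035;  |Δ| = 0.0461646
F(1.4518035) = 0.0403766
z5 = 1.4518035 − 0.0403766·(0.0461646)/(0.4679963) = 1.4478206;  |Δ| = 0.0039829
F(1.4478206) = -0.0012120
z6 = 1.4478206 − (-0.0012120)·(-0.0039829)/(-0.0415887) = 1.4479367;  |Δ| = 0.0001161
|z6 − z5| = 0.0001161 < 0.001

n = 6, z_n = 1.44794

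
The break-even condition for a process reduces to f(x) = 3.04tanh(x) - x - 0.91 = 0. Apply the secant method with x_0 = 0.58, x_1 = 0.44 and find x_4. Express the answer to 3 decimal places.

0.504

f(0.58) = 0.09890, f(0.44) = -0.09252
x_2 = 0.44000 − (-0.09252)·(0.44000 − 0.58000) / (-0.09252 − 0.09890) = 0.44000 − (0.01295)/(-0.19142) = 0.50767
f(0.50767) = 0.00543
x_3 = 0.50767 − 0.00543·(0.50767 − 0.44000) / (0.00543 − (-0.09252)) = 0.50767 − (0.00037)/(0.09795) = 0.50391
f(0.50391) = 0.00026
x_4 = 0.50391 − 0.00026·(0.50391 − 0.50767) / (0.00026 − 0.00543) = 0.50391 − (0.00000)/(-0.00517) = 0.50372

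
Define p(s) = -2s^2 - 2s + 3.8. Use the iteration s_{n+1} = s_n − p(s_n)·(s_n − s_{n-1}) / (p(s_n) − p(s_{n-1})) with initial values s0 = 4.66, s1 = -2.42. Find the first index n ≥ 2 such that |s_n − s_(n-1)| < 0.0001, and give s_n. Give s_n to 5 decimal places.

n = 7, s_n = -1.96629

p(4.66) = -48.9512000, p(-2.42) = -3.0728000
s2 = -2.4200000 − (-3.0728000)·(-7.0800000)/(45.8784000) = -2.8941975;  |Δ| = 0.4741975
p(-2.8941975) = -7.1643636
s3 = -2.8941975 − (-7.1643636)·(-0.4741975)/(-4.0915636) = -2.0638735;  |Δ| = 0.8303240
p(-2.0638735) = -0.5914007
s4 = -2.0638735 − (-0.5914007)·(0.8303240)/(6.5729629) = -1.9891653;  |Δ| = 0.0747082
p(-1.9891653) = -0.1352267
s5 = -1.9891653 − (-0.1352267)·(0.0747082)/(0.4561741) = -1.9670191;  |Δ| = 0.0221462
p(-1.9670191) = -0.0042899
s6 = -1.9670191 − (-0.0042899)·(0.0221462)/(0.1309367) = -1.9662935;  |Δ| = 0.0007256
p(-1.9662935) = -0.0000332
s7 = -1.9662935 − (-0.0000332)·(0.0007256)/(0.0042567) = -1.9662878;  |Δ| = 0.0000057
|s7 − s6| = 0.0000057 < 0.0001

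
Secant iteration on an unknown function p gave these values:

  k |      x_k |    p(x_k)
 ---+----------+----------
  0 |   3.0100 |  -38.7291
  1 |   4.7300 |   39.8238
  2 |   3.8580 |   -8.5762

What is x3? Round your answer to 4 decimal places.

x3 = 3.8580 − (-8.5762)·(3.8580 − 4.7300) / (-8.5762 − 39.8238)
   = 3.8580 − (7.478446)/(-48.400000) = 4.012513

4.0125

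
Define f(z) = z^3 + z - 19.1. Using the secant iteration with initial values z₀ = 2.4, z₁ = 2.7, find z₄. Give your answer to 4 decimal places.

f(2.4) = -2.876000, f(2.7) = 3.283000
z₂ = 2.700000 − 3.283000·(2.700000 − 2.400000) / (3.283000 − (-2.876000)) = 2.700000 − (0.984900)/(6.159000) = 2.540088
f(2.540088) = -0.171151
z₃ = 2.540088 − (-0.171151)·(2.540088 − 2.700000) / (-0.171151 − 3.283000) = 2.540088 − (0.027369)/(-3.454151) = 2.548011
f(2.548011) = -0.009379
z₄ = 2.548011 − (-0.009379)·(2.548011 − 2.540088) / (-0.009379 − (-0.171151)) = 2.548011 − (-0.000074)/(0.161772) = 2.548471

2.5485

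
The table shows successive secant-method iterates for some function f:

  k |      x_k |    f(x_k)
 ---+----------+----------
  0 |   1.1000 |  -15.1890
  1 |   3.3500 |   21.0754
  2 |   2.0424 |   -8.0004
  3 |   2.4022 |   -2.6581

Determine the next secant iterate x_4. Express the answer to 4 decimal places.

x_4 = 2.4022 − (-2.6581)·(2.4022 − 2.0424) / (-2.6581 − (-8.0004))
   = 2.4022 − (-0.956384)/(5.342300) = 2.581221

2.5812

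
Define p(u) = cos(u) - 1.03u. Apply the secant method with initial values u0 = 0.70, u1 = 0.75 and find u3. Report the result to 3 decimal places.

0.726

p(0.70) = 0.04384, p(0.75) = -0.04081
u2 = 0.75000 − (-0.04081)·(0.75000 − 0.70000) / (-0.04081 − 0.04384) = 0.75000 − (-0.00204)/(-0.08465) = 0.72590
p(0.72590) = 0.00023
u3 = 0.72590 − 0.00023·(0.72590 − 0.75000) / (0.00023 − (-0.04081)) = 0.72590 − (-0.00001)/(0.04104) = 0.72603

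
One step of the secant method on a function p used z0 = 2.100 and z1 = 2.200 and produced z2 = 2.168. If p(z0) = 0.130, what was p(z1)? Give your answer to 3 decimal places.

-0.061

The secant line through (2.100, 0.130) and (2.200, p(z1)) crosses zero at z2 = 2.168.
So (2.100, 0.130), (2.200, p(z1)), (2.168, 0) are collinear:
p(z1) = 0.130 · (2.200 − 2.168) / (2.100 − 2.168) = 0.130 · (0.03200)/(-0.06800) = -0.06118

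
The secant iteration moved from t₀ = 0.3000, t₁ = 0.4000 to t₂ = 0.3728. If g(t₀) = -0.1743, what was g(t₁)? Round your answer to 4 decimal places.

0.0651

The secant line through (0.3000, -0.1743) and (0.4000, g(t₁)) crosses zero at t₂ = 0.3728.
So (0.3000, -0.1743), (0.4000, g(t₁)), (0.3728, 0) are collinear:
g(t₁) = -0.1743 · (0.4000 − 0.3728) / (0.3000 − 0.3728) = -0.1743 · (0.027200)/(-0.072800) = 0.065123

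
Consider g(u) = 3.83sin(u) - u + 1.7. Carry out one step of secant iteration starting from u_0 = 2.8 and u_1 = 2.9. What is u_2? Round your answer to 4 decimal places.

g(2.8) = 0.183005, g(2.9) = -0.283675
u_2 = 2.900000 − (-0.283675)·(2.900000 − 2.800000) / (-0.283675 − 0.183005) = 2.900000 − (-0.028368)/(-0.466680) = 2.839214

2.8392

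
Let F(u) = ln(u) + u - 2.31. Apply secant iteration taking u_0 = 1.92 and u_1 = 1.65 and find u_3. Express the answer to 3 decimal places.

1.750

F(1.92) = 0.26233, F(1.65) = -0.15922
u_2 = 1.65000 − (-0.15922)·(1.65000 − 1.92000) / (-0.15922 − 0.26233) = 1.65000 − (0.04299)/(-0.42155) = 1.75198
F(1.75198) = 0.00273
u_3 = 1.75198 − 0.00273·(1.75198 − 1.65000) / (0.00273 − (-0.15922)) = 1.75198 − (0.00028)/(0.16196) = 1.75026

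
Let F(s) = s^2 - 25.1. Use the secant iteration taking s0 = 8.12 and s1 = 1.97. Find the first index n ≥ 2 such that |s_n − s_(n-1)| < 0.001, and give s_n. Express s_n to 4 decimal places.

F(8.12) = 40.834400, F(1.97) = -21.219100
s2 = 1.970000 − (-21.219100)·(-6.150000)/(-62.053500) = 4.072983;  |Δ| = 2.102983
F(4.072983) = -8.510808
s3 = 4.072983 − (-8.510808)·(2.102983)/(12.708292) = 5.481362;  |Δ| = 1.408379
F(5.481362) = 4.945327
s4 = 5.481362 − 4.945327·(1.408379)/(13.456135) = 4.963762;  |Δ| = 0.517600
F(4.963762) = -0.461067
s5 = 4.963762 − (-0.461067)·(-0.517600)/(-5.406394) = 5.007904;  |Δ| = 0.044142
F(5.007904) = -0.020899
s6 = 5.007904 − (-0.020899)·(0.044142)/(0.440168) = 5.010000;  |Δ| = 0.002096
F(5.010000) = 0.000097
s7 = 5.010000 − 0.000097·(0.002096)/(0.020996) = 5.009990;  |Δ| = 0.000010
|s7 − s6| = 0.000010 < 0.001

n = 7, s_n = 5.0100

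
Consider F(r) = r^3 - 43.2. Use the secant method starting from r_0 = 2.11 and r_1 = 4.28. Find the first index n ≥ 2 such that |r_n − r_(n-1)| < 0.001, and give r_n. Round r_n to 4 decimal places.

F(2.11) = -33.806069, F(4.28) = 35.202752
r_2 = 4.280000 − 35.202752·(2.170000)/(69.008821) = 3.173040;  |Δ| = 1.106960
F(3.173040) = -11.253239
r_3 = 3.173040 − (-11.253239)·(-1.106960)/(-46.455991) = 3.441184;  |Δ| = 0.268144
F(3.441184) = -2.450363
r_4 = 3.441184 − (-2.450363)·(0.268144)/(8.802875) = 3.515824;  |Δ| = 0.074640
F(3.515824) = 0.259182
r_5 = 3.515824 − 0.259182·(0.074640)/(2.709546) = 3.508685;  |Δ| = 0.007140
F(3.508685) = -0.005044
r_6 = 3.508685 − (-0.005044)·(-0.007140)/(-0.264226) = 3.508821;  |Δ| = 0.000136
|r_6 − r_5| = 0.000136 < 0.001

n = 6, r_n = 3.5088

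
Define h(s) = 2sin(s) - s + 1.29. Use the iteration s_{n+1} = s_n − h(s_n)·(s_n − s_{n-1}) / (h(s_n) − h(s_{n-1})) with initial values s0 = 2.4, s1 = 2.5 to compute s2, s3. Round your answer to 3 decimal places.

h(2.4) = 0.24093, h(2.5) = -0.01306
s2 = 2.50000 − (-0.01306)·(2.50000 − 2.40000) / (-0.01306 − 0.24093) = 2.50000 − (-0.00131)/(-0.25398) = 2.49486
h(2.49486) = 0.00031
s3 = 2.49486 − 0.00031·(2.49486 − 2.50000) / (0.00031 − (-0.01306)) = 2.49486 − (0.00000)/(0.01336) = 2.49498

2.495, 2.495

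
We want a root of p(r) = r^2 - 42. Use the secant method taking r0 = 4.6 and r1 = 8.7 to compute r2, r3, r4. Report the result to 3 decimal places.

6.167, 6.434, 6.482

p(4.6) = -20.84000, p(8.7) = 33.69000
r2 = 8.70000 − 33.69000·(8.70000 − 4.60000) / (33.69000 − (-20.84000)) = 8.70000 − (138.12900)/(54.53000) = 6.16692
p(6.16692) = -3.96913
r3 = 6.16692 − (-3.96913)·(6.16692 − 8.70000) / (-3.96913 − 33.69000) = 6.16692 − (10.05414)/(-37.65913) = 6.43389
p(6.43389) = -0.60500
r4 = 6.43389 − (-0.60500)·(6.43389 − 6.16692) / (-0.60500 − (-3.96913)) = 6.43389 − (-0.16152)/(3.36413) = 6.48191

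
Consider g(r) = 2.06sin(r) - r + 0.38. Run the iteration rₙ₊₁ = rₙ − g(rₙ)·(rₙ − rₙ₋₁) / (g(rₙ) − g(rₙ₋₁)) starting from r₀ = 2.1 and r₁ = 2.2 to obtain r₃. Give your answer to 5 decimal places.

g(2.1) = 0.0582113, g(2.2) = -0.1544974
r₂ = 2.2000000 − (-0.1544974)·(2.2000000 − 2.1000000) / (-0.1544974 − 0.0582113) = 2.2000000 − (-0.0154497)/(-0.2127087) = 2.1273667
g(2.1273667) = 0.0017215
r₃ = 2.1273667 − 0.0017215·(2.1273667 − 2.2000000) / (0.0017215 − (-0.1544974)) = 2.1273667 − (-0.0001250)/(0.1562189) = 2.1281671

2.12817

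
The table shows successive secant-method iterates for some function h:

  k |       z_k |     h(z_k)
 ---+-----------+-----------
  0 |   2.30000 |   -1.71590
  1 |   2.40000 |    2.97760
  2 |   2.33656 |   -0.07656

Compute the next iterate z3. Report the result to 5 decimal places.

2.33815

z3 = 2.33656 − (-0.07656)·(2.33656 − 2.40000) / (-0.07656 − 2.97760)
   = 2.33656 − (0.0048570)/(-3.0541600) = 2.3381503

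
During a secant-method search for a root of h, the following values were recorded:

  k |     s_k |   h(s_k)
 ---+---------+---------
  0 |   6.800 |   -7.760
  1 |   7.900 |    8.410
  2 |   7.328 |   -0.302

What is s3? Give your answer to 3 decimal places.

s3 = 7.328 − (-0.302)·(7.328 − 7.900) / (-0.302 − 8.410)
   = 7.328 − (0.17274)/(-8.71200) = 7.34783

7.348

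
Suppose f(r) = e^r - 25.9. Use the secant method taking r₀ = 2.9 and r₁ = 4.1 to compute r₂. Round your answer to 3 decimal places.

3.120

f(2.9) = -7.72585, f(4.1) = 34.44029
r₂ = 4.10000 − 34.44029·(4.10000 − 2.90000) / (34.44029 − (-7.72585)) = 4.10000 − (41.32835)/(42.16614) = 3.11987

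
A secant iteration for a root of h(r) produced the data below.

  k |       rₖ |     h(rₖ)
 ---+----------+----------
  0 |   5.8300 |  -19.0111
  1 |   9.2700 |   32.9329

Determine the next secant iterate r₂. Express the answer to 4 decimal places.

7.0890

r₂ = 9.2700 − 32.9329·(9.2700 − 5.8300) / (32.9329 − (-19.0111))
   = 9.2700 − (113.289176)/(51.944000) = 7.089013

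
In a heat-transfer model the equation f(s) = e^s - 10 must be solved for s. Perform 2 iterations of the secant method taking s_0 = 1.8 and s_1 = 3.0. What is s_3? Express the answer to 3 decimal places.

2.251

f(1.8) = -3.95035, f(3.0) = 10.08554
s_2 = 3.00000 − 10.08554·(3.00000 − 1.80000) / (10.08554 − (-3.95035)) = 3.00000 − (12.10264)/(14.03589) = 2.13774
f(2.13774) = -1.51978
s_3 = 2.13774 − (-1.51978)·(2.13774 − 3.00000) / (-1.51978 − 10.08554) = 2.13774 − (1.31046)/(-11.60532) = 2.25065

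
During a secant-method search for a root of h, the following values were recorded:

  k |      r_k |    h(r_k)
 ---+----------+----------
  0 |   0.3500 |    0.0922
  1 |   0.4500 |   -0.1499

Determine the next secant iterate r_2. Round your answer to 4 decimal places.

r_2 = 0.4500 − (-0.1499)·(0.4500 − 0.3500) / (-0.1499 − 0.0922)
   = 0.4500 − (-0.014990)/(-0.242100) = 0.388083

0.3881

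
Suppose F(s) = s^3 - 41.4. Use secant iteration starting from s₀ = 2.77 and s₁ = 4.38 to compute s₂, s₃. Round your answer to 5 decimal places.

F(2.77) = -20.1460670, F(4.38) = 42.6276720
s₂ = 4.3800000 − 42.6276720·(4.3800000 − 2.7700000) / (42.6276720 − (-20.1460670)) = 4.3800000 − (68.6305519)/(62.7737390) = 3.2866996
F(3.2866996) = -5.8957741
s₃ = 3.2866996 − (-5.8957741)·(3.2866996 − 4.3800000) / (-5.8957741 − 42.6276720) = 3.2866996 − (6.4458519)/(-48.5234461) = 3.4195396

3.28670, 3.41954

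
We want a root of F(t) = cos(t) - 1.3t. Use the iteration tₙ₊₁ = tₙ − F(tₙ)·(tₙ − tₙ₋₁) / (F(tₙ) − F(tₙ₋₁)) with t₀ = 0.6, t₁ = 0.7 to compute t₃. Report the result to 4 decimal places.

0.6242

F(0.6) = 0.045336, F(0.7) = -0.145158
t₂ = 0.700000 − (-0.145158)·(0.700000 − 0.600000) / (-0.145158 − 0.045336) = 0.700000 − (-0.014516)/(-0.190493) = 0.623799
F(0.623799) = 0.000726
t₃ = 0.623799 − 0.000726·(0.623799 − 0.700000) / (0.000726 − (-0.145158)) = 0.623799 − (-0.000055)/(0.145884) = 0.624178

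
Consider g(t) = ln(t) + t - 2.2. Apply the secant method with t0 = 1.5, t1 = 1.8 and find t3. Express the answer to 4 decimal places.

1.6807

g(1.5) = -0.294535, g(1.8) = 0.187787
t2 = 1.800000 − 0.187787·(1.800000 − 1.500000) / (0.187787 − (-0.294535)) = 1.800000 − (0.056336)/(0.482322) = 1.683198
g(1.683198) = 0.003894
t3 = 1.683198 − 0.003894·(1.683198 − 1.800000) / (0.003894 − 0.187787) = 1.683198 − (-0.000455)/(-0.183893) = 1.680725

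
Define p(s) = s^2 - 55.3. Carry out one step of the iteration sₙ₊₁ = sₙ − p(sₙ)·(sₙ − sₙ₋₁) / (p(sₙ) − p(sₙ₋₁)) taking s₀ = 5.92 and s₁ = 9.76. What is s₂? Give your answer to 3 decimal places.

p(5.92) = -20.25360, p(9.76) = 39.95760
s₂ = 9.76000 − 39.95760·(9.76000 − 5.92000) / (39.95760 − (-20.25360)) = 9.76000 − (153.43718)/(60.21120) = 7.21168

7.212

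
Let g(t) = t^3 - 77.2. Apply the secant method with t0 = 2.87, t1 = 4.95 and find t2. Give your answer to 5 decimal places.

4.01089

g(2.87) = -53.5600970, g(4.95) = 44.0873750
t2 = 4.9500000 − 44.0873750·(4.9500000 − 2.8700000) / (44.0873750 − (-53.5600970)) = 4.9500000 − (91.7017400)/(97.6474720) = 4.0108898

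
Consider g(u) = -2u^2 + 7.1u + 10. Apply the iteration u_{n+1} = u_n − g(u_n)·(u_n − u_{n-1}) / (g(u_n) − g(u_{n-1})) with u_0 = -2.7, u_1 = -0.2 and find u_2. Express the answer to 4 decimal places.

-0.8589

g(-2.7) = -23.750000, g(-0.2) = 8.500000
u_2 = -0.200000 − 8.500000·(-0.200000 − (-2.700000)) / (8.500000 − (-23.750000)) = -0.200000 − (21.250000)/(32.250000) = -0.858915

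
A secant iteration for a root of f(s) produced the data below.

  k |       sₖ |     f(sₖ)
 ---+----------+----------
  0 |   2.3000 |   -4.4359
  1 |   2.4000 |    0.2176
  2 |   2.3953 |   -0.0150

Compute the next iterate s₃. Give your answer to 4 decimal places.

s₃ = 2.3953 − (-0.0150)·(2.3953 − 2.4000) / (-0.0150 − 0.2176)
   = 2.3953 − (0.000070)/(-0.232600) = 2.395603

2.3956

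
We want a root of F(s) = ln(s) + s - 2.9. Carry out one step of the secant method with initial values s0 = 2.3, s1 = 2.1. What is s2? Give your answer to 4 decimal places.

F(2.3) = 0.232909, F(2.1) = -0.058063
s2 = 2.100000 − (-0.058063)·(2.100000 − 2.300000) / (-0.058063 − 0.232909) = 2.100000 − (0.011613)/(-0.290972) = 2.139909

2.1399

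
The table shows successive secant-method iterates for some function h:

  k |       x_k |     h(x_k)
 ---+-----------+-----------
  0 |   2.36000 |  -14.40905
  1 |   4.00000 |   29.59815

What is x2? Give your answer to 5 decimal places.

x2 = 4.00000 − 29.59815·(4.00000 − 2.36000) / (29.59815 − (-14.40905))
   = 4.00000 − (48.5409660)/(44.0072000) = 2.8969767

2.89698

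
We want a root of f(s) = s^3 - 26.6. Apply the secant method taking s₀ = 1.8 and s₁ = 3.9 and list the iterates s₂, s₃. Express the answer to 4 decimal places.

2.6154, 2.8855

f(1.8) = -20.768000, f(3.9) = 32.719000
s₂ = 3.900000 − 32.719000·(3.900000 − 1.800000) / (32.719000 − (-20.768000)) = 3.900000 − (68.709900)/(53.487000) = 2.615391
f(2.615391) = -8.710026
s₃ = 2.615391 − (-8.710026)·(2.615391 − 3.900000) / (-8.710026 − 32.719000) = 2.615391 − (11.188981)/(-41.429026) = 2.885467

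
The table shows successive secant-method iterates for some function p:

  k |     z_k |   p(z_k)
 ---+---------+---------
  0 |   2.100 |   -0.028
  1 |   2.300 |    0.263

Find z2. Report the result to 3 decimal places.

2.119

z2 = 2.300 − 0.263·(2.300 − 2.100) / (0.263 − (-0.028))
   = 2.300 − (0.05260)/(0.29100) = 2.11924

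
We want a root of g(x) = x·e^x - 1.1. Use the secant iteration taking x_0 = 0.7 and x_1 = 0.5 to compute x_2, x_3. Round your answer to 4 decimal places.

g(0.7) = 0.309627, g(0.5) = -0.275639
x_2 = 0.500000 − (-0.275639)·(0.500000 − 0.700000) / (-0.275639 − 0.309627) = 0.500000 − (0.055128)/(-0.585266) = 0.594193
g(0.594193) = -0.023579
x_3 = 0.594193 − (-0.023579)·(0.594193 − 0.500000) / (-0.023579 − (-0.275639)) = 0.594193 − (-0.002221)/(0.252060) = 0.603004

0.5942, 0.6030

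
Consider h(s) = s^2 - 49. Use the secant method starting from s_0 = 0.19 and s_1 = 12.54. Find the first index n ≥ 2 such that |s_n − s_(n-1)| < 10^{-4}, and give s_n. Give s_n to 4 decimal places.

h(0.19) = -48.963900, h(12.54) = 108.251600
s_2 = 12.540000 − 108.251600·(12.350000)/(157.215500) = 4.036339;  |Δ| = 8.503661
h(4.036339) = -32.707965
s_3 = 4.036339 − (-32.707965)·(-8.503661)/(-140.959565) = 6.009511;  |Δ| = 1.973172
h(6.009511) = -12.885776
s_4 = 6.009511 − (-12.885776)·(1.973172)/(19.822188) = 7.292208;  |Δ| = 1.282696
h(7.292208) = 4.176290
s_5 = 7.292208 − 4.176290·(1.282696)/(17.062067) = 6.978241;  |Δ| = 0.313966
h(6.978241) = -0.304149
s_6 = 6.978241 − (-0.304149)·(-0.313966)/(-4.480439) = 6.999554;  |Δ| = 0.021313
h(6.999554) = -0.006237
s_7 = 6.999554 − (-0.006237)·(0.021313)/(0.297911) = 7.000001;  |Δ| = 0.000446
h(7.000001) = 0.000010
s_8 = 7.000001 − 0.000010·(0.000446)/(0.006247) = 7.000000;  |Δ| = 0.000001
|s_8 − s_7| = 0.000001 < 10^{-4}

n = 8, s_n = 7.0000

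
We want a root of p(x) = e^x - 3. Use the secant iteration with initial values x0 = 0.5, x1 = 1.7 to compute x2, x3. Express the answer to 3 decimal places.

p(0.5) = -1.35128, p(1.7) = 2.47395
x2 = 1.70000 − 2.47395·(1.70000 − 0.50000) / (2.47395 − (-1.35128)) = 1.70000 − (2.96874)/(3.82523) = 0.92391
p(0.92391) = -0.48089
x3 = 0.92391 − (-0.48089)·(0.92391 − 1.70000) / (-0.48089 − 2.47395) = 0.92391 − (0.37322)/(-2.95484) = 1.05021

0.924, 1.050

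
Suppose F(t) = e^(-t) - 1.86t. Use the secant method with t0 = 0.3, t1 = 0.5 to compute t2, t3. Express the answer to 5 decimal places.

0.37222, 0.37097

F(0.3) = 0.1828182, F(0.5) = -0.3234693
t2 = 0.5000000 − (-0.3234693)·(0.5000000 − 0.3000000) / (-0.3234693 − 0.1828182) = 0.5000000 − (-0.0646939)/(-0.5062876) = 0.3722191
F(0.3722191) = -0.0031244
t3 = 0.3722191 − (-0.0031244)·(0.3722191 − 0.5000000) / (-0.0031244 − (-0.3234693)) = 0.3722191 − (0.0003992)/(0.3203450) = 0.3709729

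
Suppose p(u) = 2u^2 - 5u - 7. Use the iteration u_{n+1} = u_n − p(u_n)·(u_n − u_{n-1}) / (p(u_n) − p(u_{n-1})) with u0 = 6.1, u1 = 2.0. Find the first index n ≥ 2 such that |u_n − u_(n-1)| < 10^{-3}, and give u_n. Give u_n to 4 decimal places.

n = 7, u_n = 3.5000

p(6.1) = 36.920000, p(2.0) = -9.000000
u2 = 2.000000 − (-9.000000)·(-4.100000)/(-45.920000) = 2.803571;  |Δ| = 0.803571
p(2.803571) = -5.297832
u3 = 2.803571 − (-5.297832)·(0.803571)/(3.702168) = 3.953488;  |Δ| = 1.149917
p(3.953488) = 4.492699
u4 = 3.953488 − 4.492699·(1.149917)/(9.790530) = 3.425812;  |Δ| = 0.527676
p(3.425812) = -0.656683
u5 = 3.425812 − (-0.656683)·(-0.527676)/(-5.149382) = 3.493105;  |Δ| = 0.067293
p(3.493105) = -0.061961
u6 = 3.493105 − (-0.061961)·(0.067293)/(0.594722) = 3.500116;  |Δ| = 0.007011
p(3.500116) = 0.001042
u7 = 3.500116 − 0.001042·(0.007011)/(0.063003) = 3.500000;  |Δ| = 0.000116
|u7 − u6| = 0.000116 < 10^{-3}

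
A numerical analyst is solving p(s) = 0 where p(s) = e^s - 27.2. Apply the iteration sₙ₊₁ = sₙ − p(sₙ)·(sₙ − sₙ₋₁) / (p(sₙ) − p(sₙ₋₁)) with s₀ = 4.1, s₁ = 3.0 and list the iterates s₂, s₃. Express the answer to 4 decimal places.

3.1944, 3.3209

p(4.1) = 33.140288, p(3.0) = -7.114463
s₂ = 3.000000 − (-7.114463)·(3.000000 − 4.100000) / (-7.114463 − 33.140288) = 3.000000 − (7.825909)/(-40.254751) = 3.194410
p(3.194410) = -2.804234
s₃ = 3.194410 − (-2.804234)·(3.194410 − 3.000000) / (-2.804234 − (-7.114463)) = 3.194410 − (-0.545170)/(4.310229) = 3.320892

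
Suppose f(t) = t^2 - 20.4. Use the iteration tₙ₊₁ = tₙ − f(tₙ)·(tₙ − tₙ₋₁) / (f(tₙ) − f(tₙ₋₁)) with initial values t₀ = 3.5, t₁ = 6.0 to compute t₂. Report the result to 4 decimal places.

f(3.5) = -8.150000, f(6.0) = 15.600000
t₂ = 6.000000 − 15.600000·(6.000000 − 3.500000) / (15.600000 − (-8.150000)) = 6.000000 − (39.000000)/(23.750000) = 4.357895

4.3579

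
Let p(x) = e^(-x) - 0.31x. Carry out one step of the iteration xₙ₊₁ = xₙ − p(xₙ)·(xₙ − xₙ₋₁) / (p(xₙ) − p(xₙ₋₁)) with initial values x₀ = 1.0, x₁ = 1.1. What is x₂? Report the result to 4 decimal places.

p(1.0) = 0.057879, p(1.1) = -0.008129
x₂ = 1.100000 − (-0.008129)·(1.100000 − 1.000000) / (-0.008129 − 0.057879) = 1.100000 − (-0.000813)/(-0.066008) = 1.087685

1.0877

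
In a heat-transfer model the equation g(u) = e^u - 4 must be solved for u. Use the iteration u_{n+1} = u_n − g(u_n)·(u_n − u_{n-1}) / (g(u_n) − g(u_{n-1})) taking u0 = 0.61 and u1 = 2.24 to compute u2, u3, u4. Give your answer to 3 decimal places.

g(0.61) = -2.15957, g(2.24) = 5.39333
u2 = 2.24000 − 5.39333·(2.24000 − 0.61000) / (5.39333 − (-2.15957)) = 2.24000 − (8.79113)/(7.55290) = 1.07606
g(1.07606) = -1.06690
u3 = 1.07606 − (-1.06690)·(1.07606 − 2.24000) / (-1.06690 − 5.39333) = 1.07606 − (1.24181)/(-6.46023) = 1.26828
g(1.26828) = -0.44526
u4 = 1.26828 − (-0.44526)·(1.26828 − 1.07606) / (-0.44526 − (-1.06690)) = 1.26828 − (-0.08559)/(0.62165) = 1.40596

1.076, 1.268, 1.406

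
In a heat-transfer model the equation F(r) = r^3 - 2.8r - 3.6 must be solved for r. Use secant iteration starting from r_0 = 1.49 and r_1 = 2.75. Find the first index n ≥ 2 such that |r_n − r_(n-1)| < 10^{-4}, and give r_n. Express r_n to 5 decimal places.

n = 7, r_n = 2.12074

F(1.49) = -4.4640510, F(2.75) = 9.4968750
r_2 = 2.7500000 − 9.4968750·(1.2600000)/(13.9609260) = 1.8928891;  |Δ| = 0.8571109
F(1.8928891) = -2.1178130
r_3 = 1.8928891 − (-2.1178130)·(-0.8571109)/(-11.6146880) = 2.0491740;  |Δ| = 0.1562849
F(2.0491740) = -0.7329719
r_4 = 2.0491740 − (-0.7329719)·(0.1562849)/(1.3848411) = 2.1318928;  |Δ| = 0.0827189
F(2.1318928) = 0.1200828
r_5 = 2.1318928 − 0.1200828·(0.0827189)/(0.8530548) = 2.1202487;  |Δ| = 0.0116442
F(2.1202487) = -0.0052150
r_6 = 2.1202487 − (-0.0052150)·(-0.0116442)/(-0.1252978) = 2.1207333;  |Δ| = 0.0004846
F(2.1207333) = -0.0000345
r_7 = 2.1207333 − (-0.0000345)·(0.0004846)/(0.0051805) = 2.1207365;  |Δ| = 0.0000032
|r_7 − r_6| = 0.0000032 < 10^{-4}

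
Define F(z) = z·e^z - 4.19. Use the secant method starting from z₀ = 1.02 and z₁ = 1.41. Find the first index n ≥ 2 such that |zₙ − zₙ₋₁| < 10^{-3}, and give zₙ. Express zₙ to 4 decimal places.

n = 5, zₙ = 1.2276

F(1.02) = -1.361341, F(1.41) = 1.585297
z₂ = 1.410000 − 1.585297·(0.390000)/(2.946638) = 1.200179;  |Δ| = 0.209821
F(1.200179) = -0.204550
z₃ = 1.200179 − (-0.204550)·(-0.209821)/(-1.789847) = 1.224158;  |Δ| = 0.023979
F(1.224158) = -0.026268
z₄ = 1.224158 − (-0.026268)·(0.023979)/(0.178282) = 1.227691;  |Δ| = 0.003533
F(1.227691) = 0.000528
z₅ = 1.227691 − 0.000528·(0.003533)/(0.026796) = 1.227622;  |Δ| = 0.000070
|z₅ − z₄| = 0.000070 < 10^{-3}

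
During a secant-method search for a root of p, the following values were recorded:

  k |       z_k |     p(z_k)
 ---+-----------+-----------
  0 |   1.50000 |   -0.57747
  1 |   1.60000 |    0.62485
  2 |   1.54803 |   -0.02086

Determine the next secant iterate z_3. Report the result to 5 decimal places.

z_3 = 1.54803 − (-0.02086)·(1.54803 − 1.60000) / (-0.02086 − 0.62485)
   = 1.54803 − (0.0010841)/(-0.6457100) = 1.5497089

1.54971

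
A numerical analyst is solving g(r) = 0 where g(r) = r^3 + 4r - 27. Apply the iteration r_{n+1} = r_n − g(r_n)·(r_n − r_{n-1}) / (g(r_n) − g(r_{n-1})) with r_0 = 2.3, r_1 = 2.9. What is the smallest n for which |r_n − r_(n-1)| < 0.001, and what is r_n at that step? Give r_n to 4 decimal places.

g(2.3) = -5.633000, g(2.9) = 8.989000
r_2 = 2.900000 − 8.989000·(0.600000)/(14.622000) = 2.531145;  |Δ| = 0.368855
g(2.531145) = -0.659149
r_3 = 2.531145 − (-0.659149)·(-0.368855)/(-9.648149) = 2.556345;  |Δ| = 0.025200
g(2.556345) = -0.069172
r_4 = 2.556345 − (-0.069172)·(0.025200)/(0.589978) = 2.559299;  |Δ| = 0.002955
g(2.559299) = 0.000636
r_5 = 2.559299 − 0.000636·(0.002955)/(0.069808) = 2.559272;  |Δ| = 0.000027
|r_5 − r_4| = 0.000027 < 0.001

n = 5, r_n = 2.5593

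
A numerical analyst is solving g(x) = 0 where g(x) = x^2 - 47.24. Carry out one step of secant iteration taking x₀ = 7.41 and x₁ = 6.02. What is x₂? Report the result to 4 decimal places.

6.8390

g(7.41) = 7.668100, g(6.02) = -10.999600
x₂ = 6.020000 − (-10.999600)·(6.020000 − 7.410000) / (-10.999600 − 7.668100) = 6.020000 − (15.289444)/(-18.667700) = 6.839032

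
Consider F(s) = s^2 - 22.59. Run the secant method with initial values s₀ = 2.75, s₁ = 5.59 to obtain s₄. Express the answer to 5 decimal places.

F(2.75) = -15.0275000, F(5.59) = 8.6581000
s₂ = 5.5900000 − 8.6581000·(5.5900000 − 2.7500000) / (8.6581000 − (-15.0275000)) = 5.5900000 − (24.5890040)/(23.6856000) = 4.5518585
F(4.5518585) = -1.8705841
s₃ = 4.5518585 − (-1.8705841)·(4.5518585 − 5.5900000) / (-1.8705841 − 8.6581000) = 4.5518585 − (1.9419309)/(-10.5286841) = 4.7363005
F(4.7363005) = -0.1574580
s₄ = 4.7363005 − (-0.1574580)·(4.7363005 − 4.5518585) / (-0.1574580 − (-1.8705841)) = 4.7363005 − (-0.0290419)/(1.7131261) = 4.7532530

4.75325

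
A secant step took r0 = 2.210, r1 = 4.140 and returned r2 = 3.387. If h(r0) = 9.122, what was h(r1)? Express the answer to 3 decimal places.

-5.836

The secant line through (2.210, 9.122) and (4.140, h(r1)) crosses zero at r2 = 3.387.
So (2.210, 9.122), (4.140, h(r1)), (3.387, 0) are collinear:
h(r1) = 9.122 · (4.140 − 3.387) / (2.210 − 3.387) = 9.122 · (0.75300)/(-1.17700) = -5.83591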